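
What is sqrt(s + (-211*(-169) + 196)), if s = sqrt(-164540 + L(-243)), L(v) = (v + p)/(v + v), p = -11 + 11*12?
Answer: sqrt(2904255 + 3*I*sqrt(119949477))/9 ≈ 189.36 + 1.0711*I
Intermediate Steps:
p = 121 (p = -11 + 132 = 121)
L(v) = (121 + v)/(2*v) (L(v) = (v + 121)/(v + v) = (121 + v)/((2*v)) = (121 + v)*(1/(2*v)) = (121 + v)/(2*v))
s = I*sqrt(119949477)/27 (s = sqrt(-164540 + (1/2)*(121 - 243)/(-243)) = sqrt(-164540 + (1/2)*(-1/243)*(-122)) = sqrt(-164540 + 61/243) = sqrt(-39983159/243) = I*sqrt(119949477)/27 ≈ 405.63*I)
sqrt(s + (-211*(-169) + 196)) = sqrt(I*sqrt(119949477)/27 + (-211*(-169) + 196)) = sqrt(I*sqrt(119949477)/27 + (35659 + 196)) = sqrt(I*sqrt(119949477)/27 + 35855) = sqrt(35855 + I*sqrt(119949477)/27)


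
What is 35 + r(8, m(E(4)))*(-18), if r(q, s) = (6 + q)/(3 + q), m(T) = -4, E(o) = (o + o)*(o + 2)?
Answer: 133/11 ≈ 12.091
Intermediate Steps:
E(o) = 2*o*(2 + o) (E(o) = (2*o)*(2 + o) = 2*o*(2 + o))
r(q, s) = (6 + q)/(3 + q)
35 + r(8, m(E(4)))*(-18) = 35 + ((6 + 8)/(3 + 8))*(-18) = 35 + (14/11)*(-18) = 35 - 252/11 = 133/11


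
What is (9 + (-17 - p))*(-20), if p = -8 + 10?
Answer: 200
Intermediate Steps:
p = 2
(9 + (-17 - p))*(-20) = (9 + (-17 - 1*2))*(-20) = (9 + (-17 - 2))*(-20) = (9 - 19)*(-20) = -10*(-20) = 200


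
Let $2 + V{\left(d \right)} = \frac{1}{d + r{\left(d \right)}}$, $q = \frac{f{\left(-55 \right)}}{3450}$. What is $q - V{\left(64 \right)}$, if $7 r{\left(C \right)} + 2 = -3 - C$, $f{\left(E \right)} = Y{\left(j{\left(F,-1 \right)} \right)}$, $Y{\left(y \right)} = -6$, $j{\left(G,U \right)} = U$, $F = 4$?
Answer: $\frac{431446}{217925} \approx 1.9798$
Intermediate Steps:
$f{\left(E \right)} = -6$
$r{\left(C \right)} = - \frac{5}{7} - \frac{C}{7}$ ($r{\left(C \right)} = - \frac{2}{7} + \frac{-3 - C}{7} = - \frac{2}{7} - \left(\frac{3}{7} + \frac{C}{7}\right) = - \frac{5}{7} - \frac{C}{7}$)
$q = - \frac{1}{575}$ ($q = - \frac{6}{3450} = \left(-6\right) \frac{1}{3450} = - \frac{1}{575} \approx -0.0017391$)
$V{\left(d \right)} = -2 + \frac{1}{- \frac{5}{7} + \frac{6 d}{7}}$ ($V{\left(d \right)} = -2 + \frac{1}{d - \left(\frac{5}{7} + \frac{d}{7}\right)} = -2 + \frac{1}{- \frac{5}{7} + \frac{6 d}{7}}$)
$q - V{\left(64 \right)} = - \frac{1}{575} - \frac{17 - 768}{-5 + 6 \cdot 64} = - \frac{1}{575} - \frac{17 - 768}{-5 + 384} = - \frac{1}{575} - \frac{1}{379} \left(-751\right) = - \frac{1}{575} - - \frac{751}{379} = - \frac{1}{575} + \frac{751}{379} = \frac{431446}{217925}$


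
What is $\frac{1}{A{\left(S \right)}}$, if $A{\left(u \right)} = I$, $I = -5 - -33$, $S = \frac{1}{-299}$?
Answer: $\frac{1}{28} \approx 0.035714$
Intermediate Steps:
$S = - \frac{1}{299} \approx -0.0033445$
$I = 28$ ($I = -5 + 33 = 28$)
$A{\left(u \right)} = 28$
$\frac{1}{A{\left(S \right)}} = \frac{1}{28}$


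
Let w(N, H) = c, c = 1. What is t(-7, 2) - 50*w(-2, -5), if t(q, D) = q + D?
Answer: -55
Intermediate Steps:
w(N, H) = 1
t(q, D) = D + q
t(-7, 2) - 50*w(-2, -5) = (2 - 7) - 50*1 = -5 - 50 = -55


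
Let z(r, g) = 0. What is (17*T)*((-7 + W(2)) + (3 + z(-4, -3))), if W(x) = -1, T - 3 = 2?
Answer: -425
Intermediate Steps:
T = 5 (T = 3 + 2 = 5)
(17*T)*((-7 + W(2)) + (3 + z(-4, -3))) = (17*5)*((-7 - 1) + (3 + 0)) = 85*(-8 + 3) = 85*(-5) = -425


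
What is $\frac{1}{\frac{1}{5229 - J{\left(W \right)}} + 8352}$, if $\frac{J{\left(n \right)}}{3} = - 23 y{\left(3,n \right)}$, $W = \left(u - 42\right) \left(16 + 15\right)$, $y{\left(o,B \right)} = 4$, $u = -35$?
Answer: $\frac{5505}{45977761} \approx 0.00011973$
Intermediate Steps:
$W = -2387$ ($W = \left(-35 - 42\right) \left(16 + 15\right) = \left(-77\right) 31 = -2387$)
$J{\left(n \right)} = -276$ ($J{\left(n \right)} = 3 \left(\left(-23\right) 4\right) = 3 \left(-92\right) = -276$)
$\frac{1}{\frac{1}{5229 - J{\left(W \right)}} + 8352} = \frac{1}{\frac{1}{5229 - -276} + 8352} = \frac{1}{\frac{1}{5229 + 276} + 8352} = \frac{1}{\frac{1}{5505} + 8352} = \frac{1}{\frac{45977761}{5505}} = \frac{5505}{45977761}$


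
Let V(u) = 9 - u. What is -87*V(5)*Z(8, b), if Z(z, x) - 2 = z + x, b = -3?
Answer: -2436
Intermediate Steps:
Z(z, x) = 2 + x + z (Z(z, x) = 2 + (z + x) = 2 + (x + z) = 2 + x + z)
-87*V(5)*Z(8, b) = -87*(9 - 1*5)*(2 - 3 + 8) = -87*(9 - 5)*7 = -87*4*7 = -348*7 = -1*2436 = -2436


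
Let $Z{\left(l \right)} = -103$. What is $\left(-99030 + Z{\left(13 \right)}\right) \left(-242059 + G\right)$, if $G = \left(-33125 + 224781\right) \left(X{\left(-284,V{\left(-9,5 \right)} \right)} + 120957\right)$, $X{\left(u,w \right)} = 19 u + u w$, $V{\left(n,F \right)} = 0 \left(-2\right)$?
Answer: $-2195569625098281$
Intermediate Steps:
$V{\left(n,F \right)} = 0$
$G = 22147959016$ ($G = \left(-33125 + 224781\right) \left(- 284 \left(19 + 0\right) + 120957\right) = 191656 \left(\left(-284\right) 19 + 120957\right) = 191656 \left(-5396 + 120957\right) = 191656 \cdot 115561 = 22147959016$)
$\left(-99030 + Z{\left(13 \right)}\right) \left(-242059 + G\right) = \left(-99030 - 103\right) \left(-242059 + 22147959016\right) = \left(-99133\right) 22147716957 = -2195569625098281$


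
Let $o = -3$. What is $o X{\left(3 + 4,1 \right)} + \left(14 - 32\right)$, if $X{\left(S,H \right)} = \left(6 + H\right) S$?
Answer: $-165$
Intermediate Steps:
$X{\left(S,H \right)} = S \left(6 + H\right)$
$o X{\left(3 + 4,1 \right)} + \left(14 - 32\right) = - 3 \left(3 + 4\right) \left(6 + 1\right) + \left(14 - 32\right) = - 3 \cdot 7 \cdot 7 - 18 = \left(-3\right) 49 - 18 = -147 - 18 = -165$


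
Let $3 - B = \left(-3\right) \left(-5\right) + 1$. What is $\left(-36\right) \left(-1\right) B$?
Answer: $-468$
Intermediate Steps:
$B = -13$ ($B = 3 - \left(\left(-3\right) \left(-5\right) + 1\right) = 3 - \left(15 + 1\right) = 3 - 16 = -13$)
$\left(-36\right) \left(-1\right) B = \left(-36\right) \left(-1\right) \left(-13\right) = 36 \left(-13\right) = -468$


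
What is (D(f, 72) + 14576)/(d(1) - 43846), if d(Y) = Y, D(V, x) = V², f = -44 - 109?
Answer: -7597/8769 ≈ -0.86635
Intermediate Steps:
f = -153
(D(f, 72) + 14576)/(d(1) - 43846) = ((-153)² + 14576)/(1 - 43846) = (23409 + 14576)/(-43845) = 37985*(-1/43845) = -7597/8769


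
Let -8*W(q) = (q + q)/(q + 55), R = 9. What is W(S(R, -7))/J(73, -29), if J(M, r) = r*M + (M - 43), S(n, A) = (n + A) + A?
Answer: -1/83480 ≈ -1.1979e-5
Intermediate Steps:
S(n, A) = n + 2*A (S(n, A) = (A + n) + A = n + 2*A)
W(q) = -q/(4*(55 + q)) (W(q) = -(q + q)/(8*(q + 55)) = -2*q/(8*(55 + q)) = -q/(4*(55 + q)))
J(M, r) = -43 + M + M*r (J(M, r) = M*r + (-43 + M) = -43 + M + M*r)
W(S(R, -7))/J(73, -29) = (-(9 + 2*(-7))/(220 + 4*(9 + 2*(-7))))/(-43 + 73 + 73*(-29)) = (-(9 - 14)/(220 + 4*(9 - 14)))/(-43 + 73 - 2117) = -1*(-5)/(220 + 4*(-5))/(-2087) = -1*(-5)/(220 - 20)*(-1/2087) = -1*(-5)/200*(-1/2087) = -1*(-5)*1/200*(-1/2087) = (1/40)*(-1/2087) = -1/83480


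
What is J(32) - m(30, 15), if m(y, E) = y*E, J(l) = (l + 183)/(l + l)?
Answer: -28585/64 ≈ -446.64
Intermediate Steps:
J(l) = (183 + l)/(2*l) (J(l) = (183 + l)/((2*l)) = (183 + l)*(1/(2*l)) = (183 + l)/(2*l))
m(y, E) = E*y
J(32) - m(30, 15) = (½)*(183 + 32)/32 - 15*30 = (½)*(1/32)*215 - 1*450 = 215/64 - 450 = -28585/64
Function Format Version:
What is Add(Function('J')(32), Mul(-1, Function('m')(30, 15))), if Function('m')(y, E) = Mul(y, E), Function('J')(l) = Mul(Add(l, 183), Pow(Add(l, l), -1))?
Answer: Rational(-28585, 64) ≈ -446.64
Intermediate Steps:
Function('J')(l) = Mul(Rational(1, 2), Pow(l, -1), Add(183, l)) (Function('J')(l) = Mul(Add(183, l), Pow(Mul(2, l), -1)) = Mul(Add(183, l), Mul(Rational(1, 2), Pow(l, -1))) = Mul(Rational(1, 2), Pow(l, -1), Add(183, l)))
Function('m')(y, E) = Mul(E, y)
Add(Function('J')(32), Mul(-1, Function('m')(30, 15))) = Add(Mul(Rational(1, 2), Pow(32, -1), Add(183, 32)), Mul(-1, Mul(15, 30))) = Add(Mul(Rational(1, 2), Rational(1, 32), 215), Mul(-1, 450)) = Add(Rational(215, 64), -450) = Rational(-28585, 64)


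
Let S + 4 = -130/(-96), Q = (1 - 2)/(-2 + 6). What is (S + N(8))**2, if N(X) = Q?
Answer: 19321/2304 ≈ 8.3858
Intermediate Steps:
Q = -1/4 ≈ -0.25000
S = -127/48 (S = -4 - 130/(-96) = -4 - 130*(-1/96) = -4 + 65/48 = -127/48 ≈ -2.6458)
N(X) = -1/4
(S + N(8))**2 = (-127/48 - 1/4)**2 = (-139/48)**2 = 19321/2304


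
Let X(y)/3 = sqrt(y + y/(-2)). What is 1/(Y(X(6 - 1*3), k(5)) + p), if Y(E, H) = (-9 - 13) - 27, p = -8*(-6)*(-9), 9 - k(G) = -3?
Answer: -1/481 ≈ -0.0020790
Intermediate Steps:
k(G) = 12 (k(G) = 9 - 1*(-3) = 9 + 3 = 12)
X(y) = 3*sqrt(2)*sqrt(y)/2 (X(y) = 3*sqrt(y + y/(-2)) = 3*sqrt(y + y*(-1/2)) = 3*sqrt(y - y/2) = 3*sqrt(y/2) = 3*(sqrt(2)*sqrt(y)/2) = 3*sqrt(2)*sqrt(y)/2)
p = -432 (p = 48*(-9) = -432)
Y(E, H) = -49 (Y(E, H) = -22 - 27 = -49)
1/(Y(X(6 - 1*3), k(5)) + p) = 1/(-49 - 432) = 1/(-481) = -1/481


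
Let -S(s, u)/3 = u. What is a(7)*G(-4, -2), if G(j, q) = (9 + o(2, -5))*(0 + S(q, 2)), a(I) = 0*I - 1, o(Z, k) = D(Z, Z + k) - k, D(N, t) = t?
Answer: 66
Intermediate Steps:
S(s, u) = -3*u
o(Z, k) = Z (o(Z, k) = (Z + k) - k = Z)
a(I) = -1 (a(I) = 0 - 1 = -1)
G(j, q) = -66 (G(j, q) = (9 + 2)*(0 - 3*2) = 11*(0 - 6) = 11*(-6) = -66)
a(7)*G(-4, -2) = -1*(-66) = 66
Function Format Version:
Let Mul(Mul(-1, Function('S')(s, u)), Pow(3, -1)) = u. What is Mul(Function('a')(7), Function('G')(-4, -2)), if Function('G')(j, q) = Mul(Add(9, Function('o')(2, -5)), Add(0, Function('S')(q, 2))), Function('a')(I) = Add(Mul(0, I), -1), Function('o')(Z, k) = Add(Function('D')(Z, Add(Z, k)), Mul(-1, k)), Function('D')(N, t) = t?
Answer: 66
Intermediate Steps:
Function('S')(s, u) = Mul(-3, u)
Function('o')(Z, k) = Z (Function('o')(Z, k) = Add(Add(Z, k), Mul(-1, k)) = Z)
Function('a')(I) = -1 (Function('a')(I) = Add(0, -1) = -1)
Function('G')(j, q) = -66 (Function('G')(j, q) = Mul(Add(9, 2), Add(0, Mul(-3, 2))) = Mul(11, Add(0, -6)) = Mul(11, -6) = -66)
Mul(Function('a')(7), Function('G')(-4, -2)) = Mul(-1, -66) = 66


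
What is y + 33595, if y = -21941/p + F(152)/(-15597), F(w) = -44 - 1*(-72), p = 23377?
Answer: 12248765994722/364611069 ≈ 33594.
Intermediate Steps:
F(w) = 28 (F(w) = -44 + 72 = 28)
y = -342868333/364611069 (y = -21941/23377 + 28/(-15597) = -21941*1/23377 + 28*(-1/15597) = -21941/23377 - 28/15597 = -342868333/364611069 ≈ -0.94037)
y + 33595 = -342868333/364611069 + 33595 = 12248765994722/364611069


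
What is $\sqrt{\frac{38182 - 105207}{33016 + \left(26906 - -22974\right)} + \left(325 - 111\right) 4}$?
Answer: $\frac{13 \sqrt{2173320699}}{20724} \approx 29.244$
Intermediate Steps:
$\sqrt{\frac{38182 - 105207}{33016 + \left(26906 - -22974\right)} + \left(325 - 111\right) 4} = \sqrt{\frac{38182 - 105207}{33016 + \left(26906 + 22974\right)} + 214 \cdot 4} = \sqrt{- \frac{67025}{33016 + 49880} + 856} = \sqrt{- \frac{67025}{82896} + 856} = \sqrt{\frac{70891951}{82896}} = \frac{13 \sqrt{2173320699}}{20724}$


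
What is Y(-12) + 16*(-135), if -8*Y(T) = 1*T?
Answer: -4317/2 ≈ -2158.5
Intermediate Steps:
Y(T) = -T/8
Y(-12) + 16*(-135) = -1/8*(-12) + 16*(-135) = 3/2 - 2160 = -4317/2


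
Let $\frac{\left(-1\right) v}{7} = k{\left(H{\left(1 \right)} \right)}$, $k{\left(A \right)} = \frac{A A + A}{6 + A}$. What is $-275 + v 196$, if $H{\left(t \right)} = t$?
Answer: $-667$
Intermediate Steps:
$k{\left(A \right)} = \frac{A + A^{2}}{6 + A}$ ($k{\left(A \right)} = \frac{A^{2} + A}{6 + A} = \frac{A + A^{2}}{6 + A}$)
$v = -2$ ($v = - 7 \cdot 1 \frac{1}{6 + 1} \left(1 + 1\right) = - 7 \cdot 1 \cdot \frac{1}{7} \cdot 2 = \left(-7\right) \frac{2}{7} = -2$)
$-275 + v 196 = -275 - 392 = -667$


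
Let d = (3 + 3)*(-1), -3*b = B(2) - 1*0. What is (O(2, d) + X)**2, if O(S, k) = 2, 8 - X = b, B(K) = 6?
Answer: 144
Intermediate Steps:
b = -2 (b = -(6 - 1*0)/3 = -(6 + 0)/3 = -1/3*6 = -2)
d = -6 (d = 6*(-1) = -6)
X = 10 (X = 8 - 1*(-2) = 8 + 2 = 10)
(O(2, d) + X)**2 = (2 + 10)**2 = 12**2 = 144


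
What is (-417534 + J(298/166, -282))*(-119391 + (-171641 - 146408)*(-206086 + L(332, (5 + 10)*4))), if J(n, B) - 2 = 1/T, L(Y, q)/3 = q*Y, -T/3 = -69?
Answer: -4022300632672492709/207 ≈ -1.9431e+16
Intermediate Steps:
T = 207 (T = -3*(-69) = 207)
L(Y, q) = 3*Y*q (L(Y, q) = 3*(q*Y) = 3*(Y*q) = 3*Y*q)
J(n, B) = 415/207 (J(n, B) = 2 + 1/207 = 415/207)
(-417534 + J(298/166, -282))*(-119391 + (-171641 - 146408)*(-206086 + L(332, (5 + 10)*4))) = (-417534 + 415/207)*(-119391 + (-171641 - 146408)*(-206086 + 3*332*((5 + 10)*4))) = -86429123*(-119391 - 318049*(-206086 + 3*332*(15*4)))/207 = -86429123*(-119391 - 318049*(-206086 + 3*332*60))/207 = -86429123*(-119391 - 318049*(-206086 + 59760))/207 = -86429123*(-119391 - 318049*(-146326))/207 = -86429123*(-119391 + 46538837974)/207 = -86429123/207*46538718583 = -4022300632672492709/207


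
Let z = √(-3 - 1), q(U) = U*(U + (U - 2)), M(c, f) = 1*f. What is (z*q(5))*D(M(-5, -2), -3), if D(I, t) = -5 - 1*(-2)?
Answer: -240*I ≈ -240.0*I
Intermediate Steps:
M(c, f) = f
q(U) = U*(-2 + 2*U) (q(U) = U*(U + (-2 + U)) = U*(-2 + 2*U))
D(I, t) = -3 (D(I, t) = -5 + 2 = -3)
z = 2*I (z = √(-4) = 2*I ≈ 2.0*I)
(z*q(5))*D(M(-5, -2), -3) = ((2*I)*(2*5*(-1 + 5)))*(-3) = ((2*I)*(2*5*4))*(-3) = ((2*I)*40)*(-3) = (80*I)*(-3) = -240*I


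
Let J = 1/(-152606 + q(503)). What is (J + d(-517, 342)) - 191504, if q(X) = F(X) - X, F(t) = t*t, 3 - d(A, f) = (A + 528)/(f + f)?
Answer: -181744039303/949050 ≈ -1.9150e+5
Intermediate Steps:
d(A, f) = 3 - (528 + A)/(2*f) (d(A, f) = 3 - (A + 528)/(f + f) = 3 - (528 + A)/(2*f))
F(t) = t**2
q(X) = X**2 - X
J = 1/99900 (J = 1/(-152606 + 503*(-1 + 503)) = 1/(-152606 + 503*502) = 1/(-152606 + 252506) = 1/99900 ≈ 1.0010e-5)
(J + d(-517, 342)) - 191504 = (1/99900 + (1/2)*(-528 - 1*(-517) + 6*342)/342) - 191504 = (1/99900 + (1/2)*(1/342)*(-528 + 517 + 2052)) - 191504 = (1/99900 + (1/2)*(1/342)*2041) - 191504 = (1/99900 + 2041/684) - 191504 = 2831897/949050 - 191504 = -181744039303/949050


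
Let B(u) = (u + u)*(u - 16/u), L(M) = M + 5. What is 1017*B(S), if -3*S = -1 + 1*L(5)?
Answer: -14238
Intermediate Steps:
L(M) = 5 + M
S = -3 (S = -(-1 + 1*(5 + 5))/3 = -(-1 + 1*10)/3 = -(-1 + 10)/3 = -⅓*9 = -3)
B(u) = 2*u*(u - 16/u) (B(u) = (2*u)*(u - 16/u) = 2*u*(u - 16/u))
1017*B(S) = 1017*(-32 + 2*(-3)²) = 1017*(-32 + 2*9) = 1017*(-32 + 18) = 1017*(-14) = -14238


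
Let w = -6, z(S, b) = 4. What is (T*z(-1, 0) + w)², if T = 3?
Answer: 36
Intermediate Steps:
(T*z(-1, 0) + w)² = (3*4 - 6)² = (12 - 6)² = 6² = 36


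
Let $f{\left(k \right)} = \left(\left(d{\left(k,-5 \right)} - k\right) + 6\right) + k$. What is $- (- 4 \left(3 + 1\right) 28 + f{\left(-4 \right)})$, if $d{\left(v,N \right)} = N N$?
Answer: $417$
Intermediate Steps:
$d{\left(v,N \right)} = N^{2}$
$f{\left(k \right)} = 31$ ($f{\left(k \right)} = \left(\left(\left(-5\right)^{2} - k\right) + 6\right) + k = \left(\left(25 - k\right) + 6\right) + k = \left(31 - k\right) + k = 31$)
$- (- 4 \left(3 + 1\right) 28 + f{\left(-4 \right)}) = - (- 4 \left(3 + 1\right) 28 + 31) = - (\left(-4\right) 4 \cdot 28 + 31) = - (\left(-16\right) 28 + 31) = - (-448 + 31) = \left(-1\right) \left(-417\right) = 417$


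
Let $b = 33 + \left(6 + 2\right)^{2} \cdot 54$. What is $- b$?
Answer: $-3489$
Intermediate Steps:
$b = 3489$ ($b = 33 + 8^{2} \cdot 54 = 33 + 64 \cdot 54 = 33 + 3456 = 3489$)
$- b = \left(-1\right) 3489 = -3489$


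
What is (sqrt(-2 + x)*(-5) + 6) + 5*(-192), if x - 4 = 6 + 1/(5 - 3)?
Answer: -954 - 5*sqrt(34)/2 ≈ -968.58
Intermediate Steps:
x = 21/2 (x = 4 + (6 + 1/(5 - 3)) = 4 + (6 + 1/2) = 4 + 13/2 = 21/2 ≈ 10.500)
(sqrt(-2 + x)*(-5) + 6) + 5*(-192) = (sqrt(-2 + 21/2)*(-5) + 6) + 5*(-192) = (sqrt(17/2)*(-5) + 6) - 960 = ((sqrt(34)/2)*(-5) + 6) - 960 = (-5*sqrt(34)/2 + 6) - 960 = (6 - 5*sqrt(34)/2) - 960 = -954 - 5*sqrt(34)/2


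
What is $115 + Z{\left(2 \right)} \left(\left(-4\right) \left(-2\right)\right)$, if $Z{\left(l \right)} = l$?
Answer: $131$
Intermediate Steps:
$115 + Z{\left(2 \right)} \left(\left(-4\right) \left(-2\right)\right) = 115 + 2 \left(\left(-4\right) \left(-2\right)\right) = 115 + 2 \cdot 8 = 115 + 16 = 131$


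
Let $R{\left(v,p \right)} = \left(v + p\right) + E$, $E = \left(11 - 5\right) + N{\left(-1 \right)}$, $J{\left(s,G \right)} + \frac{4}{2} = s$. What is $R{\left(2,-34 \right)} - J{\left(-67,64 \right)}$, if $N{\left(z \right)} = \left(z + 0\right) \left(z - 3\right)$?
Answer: $47$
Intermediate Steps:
$J{\left(s,G \right)} = -2 + s$
$N{\left(z \right)} = z \left(-3 + z\right)$
$E = 10$ ($E = \left(11 - 5\right) - \left(-3 - 1\right) = 6 - -4 = 6 + 4 = 10$)
$R{\left(v,p \right)} = 10 + p + v$ ($R{\left(v,p \right)} = \left(v + p\right) + 10 = \left(p + v\right) + 10 = 10 + p + v$)
$R{\left(2,-34 \right)} - J{\left(-67,64 \right)} = \left(10 - 34 + 2\right) - \left(-2 - 67\right) = -22 - -69 = -22 + 69 = 47$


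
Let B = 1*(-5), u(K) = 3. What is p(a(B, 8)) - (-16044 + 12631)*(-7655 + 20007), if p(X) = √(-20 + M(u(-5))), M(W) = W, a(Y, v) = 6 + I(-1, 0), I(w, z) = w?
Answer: 42157376 + I*√17 ≈ 4.2157e+7 + 4.1231*I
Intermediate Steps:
B = -5
a(Y, v) = 5 (a(Y, v) = 6 - 1 = 5)
p(X) = I*√17 (p(X) = √(-20 + 3) = √(-17) = I*√17)
p(a(B, 8)) - (-16044 + 12631)*(-7655 + 20007) = I*√17 - (-16044 + 12631)*(-7655 + 20007) = I*√17 - (-3413)*12352 = I*√17 - 1*(-42157376) = I*√17 + 42157376 = 42157376 + I*√17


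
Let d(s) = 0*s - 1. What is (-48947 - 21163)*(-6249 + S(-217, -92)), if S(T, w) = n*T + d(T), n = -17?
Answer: 179551710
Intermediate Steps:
d(s) = -1 (d(s) = 0 - 1 = -1)
S(T, w) = -1 - 17*T (S(T, w) = -17*T - 1 = -1 - 17*T)
(-48947 - 21163)*(-6249 + S(-217, -92)) = (-48947 - 21163)*(-6249 + (-1 - 17*(-217))) = -70110*(-6249 + (-1 + 3689)) = -70110*(-6249 + 3688) = -70110*(-2561) = 179551710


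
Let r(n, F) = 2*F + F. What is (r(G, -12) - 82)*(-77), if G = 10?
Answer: 9086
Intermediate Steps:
r(n, F) = 3*F
(r(G, -12) - 82)*(-77) = (3*(-12) - 82)*(-77) = (-36 - 82)*(-77) = -118*(-77) = 9086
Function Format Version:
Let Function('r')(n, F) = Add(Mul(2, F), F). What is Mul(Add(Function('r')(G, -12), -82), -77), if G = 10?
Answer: 9086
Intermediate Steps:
Function('r')(n, F) = Mul(3, F)
Mul(Add(Function('r')(G, -12), -82), -77) = Mul(Add(Mul(3, -12), -82), -77) = Mul(Add(-36, -82), -77) = Mul(-118, -77) = 9086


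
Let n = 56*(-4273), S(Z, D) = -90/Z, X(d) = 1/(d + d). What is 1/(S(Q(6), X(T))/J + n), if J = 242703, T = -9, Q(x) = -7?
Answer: -188769/45170156462 ≈ -4.1791e-6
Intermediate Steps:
X(d) = 1/(2*d)
n = -239288
1/(S(Q(6), X(T))/J + n) = 1/(-90/(-7)/242703 - 239288) = 1/(-90*(-1/7)*(1/242703) - 239288) = 1/((90/7)*(1/242703) - 239288) = 1/(10/188769 - 239288) = 1/(-45170156462/188769) = -188769/45170156462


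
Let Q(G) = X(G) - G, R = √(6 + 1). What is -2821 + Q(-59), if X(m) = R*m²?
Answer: -2762 + 3481*√7 ≈ 6447.9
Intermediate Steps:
R = √7 ≈ 2.6458
X(m) = √7*m²
Q(G) = -G + √7*G² (Q(G) = √7*G² - G = -G + √7*G²)
-2821 + Q(-59) = -2821 - 59*(-1 - 59*√7) = -2821 + (59 + 3481*√7) = -2762 + 3481*√7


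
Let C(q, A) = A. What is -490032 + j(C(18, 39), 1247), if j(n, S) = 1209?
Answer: -488823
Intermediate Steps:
-490032 + j(C(18, 39), 1247) = -490032 + 1209 = -488823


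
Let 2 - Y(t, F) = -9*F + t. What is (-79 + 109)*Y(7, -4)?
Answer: -1230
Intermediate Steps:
Y(t, F) = 2 - t + 9*F (Y(t, F) = 2 - (-9*F + t) = 2 - (t - 9*F) = 2 + (-t + 9*F) = 2 - t + 9*F)
(-79 + 109)*Y(7, -4) = (-79 + 109)*(2 - 1*7 + 9*(-4)) = 30*(2 - 7 - 36) = 30*(-41) = -1230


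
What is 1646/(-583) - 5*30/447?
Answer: -274404/86867 ≈ -3.1589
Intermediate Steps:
1646/(-583) - 5*30/447 = 1646*(-1/583) - 150*1/447 = -1646/583 - 50/149 = -274404/86867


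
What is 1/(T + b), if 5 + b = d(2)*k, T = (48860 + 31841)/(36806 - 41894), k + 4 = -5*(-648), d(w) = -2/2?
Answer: -5088/16570909 ≈ -0.00030704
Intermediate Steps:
d(w) = -1 (d(w) = -2*1/2 = -1)
k = 3236 (k = -4 - 5*(-648) = -4 + 3240 = 3236)
T = -80701/5088 (T = 80701/(-5088) = 80701*(-1/5088) = -80701/5088 ≈ -15.861)
b = -3241 (b = -5 - 1*3236 = -5 - 3236 = -3241)
1/(T + b) = 1/(-80701/5088 - 3241) = 1/(-16570909/5088) = -5088/16570909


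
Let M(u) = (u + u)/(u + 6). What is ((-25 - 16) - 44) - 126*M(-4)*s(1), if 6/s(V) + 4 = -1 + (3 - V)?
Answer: -1093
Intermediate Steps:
s(V) = 6/(-2 - V) (s(V) = 6/(-4 + (-1 + (3 - V))) = 6/(-4 + (2 - V)) = 6/(-2 - V))
M(u) = 2*u/(6 + u) (M(u) = (2*u)/(6 + u) = 2*u/(6 + u))
((-25 - 16) - 44) - 126*M(-4)*s(1) = ((-25 - 16) - 44) - 126*2*(-4)/(6 - 4)*(-6/(2 + 1)) = (-41 - 44) - 126*2*(-4)/2*(-6/3) = -85 - 126*2*(-4)*(1/2)*(-6*1/3) = -85 - (-504)*(-2) = -85 - 126*8 = -85 - 1008 = -1093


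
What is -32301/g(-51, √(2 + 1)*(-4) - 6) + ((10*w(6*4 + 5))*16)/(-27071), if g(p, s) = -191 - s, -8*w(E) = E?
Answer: 14707962845/84109597 + 129204*√3/34177 ≈ 181.41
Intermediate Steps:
w(E) = -E/8
-32301/g(-51, √(2 + 1)*(-4) - 6) + ((10*w(6*4 + 5))*16)/(-27071) = -32301/(-191 - (√(2 + 1)*(-4) - 6)) + ((10*(-(6*4 + 5)/8))*16)/(-27071) = -32301/(-191 - (√3*(-4) - 6)) + ((10*(-(24 + 5)/8))*16)*(-1/27071) = -32301/(-191 - (-4*√3 - 6)) + ((10*(-⅛*29))*16)*(-1/27071) = -32301/(-191 - (-6 - 4*√3)) + ((10*(-29/8))*16)*(-1/27071) = -32301/(-191 + (6 + 4*√3)) - 145/4*16*(-1/27071) = -32301/(-185 + 4*√3) - 580*(-1/27071) = -32301/(-185 + 4*√3) + 580/27071 = 580/27071 - 32301/(-185 + 4*√3)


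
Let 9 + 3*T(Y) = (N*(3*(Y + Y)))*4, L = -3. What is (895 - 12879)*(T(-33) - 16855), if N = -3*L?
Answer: 230500256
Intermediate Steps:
N = 9 (N = -3*(-3) = 9)
T(Y) = -3 + 72*Y (T(Y) = -3 + ((9*(3*(Y + Y)))*4)/3 = -3 + ((9*(3*(2*Y)))*4)/3 = -3 + ((9*(6*Y))*4)/3 = -3 + ((54*Y)*4)/3 = -3 + (216*Y)/3 = -3 + 72*Y)
(895 - 12879)*(T(-33) - 16855) = (895 - 12879)*((-3 + 72*(-33)) - 16855) = -11984*((-3 - 2376) - 16855) = -11984*(-2379 - 16855) = -11984*(-19234) = 230500256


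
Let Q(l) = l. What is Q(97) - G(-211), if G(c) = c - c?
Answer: 97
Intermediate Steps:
G(c) = 0
Q(97) - G(-211) = 97 - 1*0 = 97 + 0 = 97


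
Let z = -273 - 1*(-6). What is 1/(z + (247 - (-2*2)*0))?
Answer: -1/20 ≈ -0.050000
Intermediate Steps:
z = -267 (z = -273 + 6 = -267)
1/(z + (247 - (-2*2)*0)) = 1/(-267 + (247 - (-2*2)*0)) = 1/(-267 + (247 - (-4)*0)) = 1/(-267 + (247 - 1*0)) = 1/(-267 + (247 + 0)) = 1/(-267 + 247) = 1/(-20) = -1/20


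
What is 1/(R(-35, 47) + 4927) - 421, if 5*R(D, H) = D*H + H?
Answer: -9698572/23037 ≈ -421.00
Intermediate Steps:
R(D, H) = H/5 + D*H/5 (R(D, H) = (D*H + H)/5 = (H + D*H)/5 = H/5 + D*H/5)
1/(R(-35, 47) + 4927) - 421 = 1/((⅕)*47*(1 - 35) + 4927) - 421 = 1/((⅕)*47*(-34) + 4927) - 421 = 1/(-1598/5 + 4927) - 421 = 1/(23037/5) - 421 = 5/23037 - 421 = -9698572/23037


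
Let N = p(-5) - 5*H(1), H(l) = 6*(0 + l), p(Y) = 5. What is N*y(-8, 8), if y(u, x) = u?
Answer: 200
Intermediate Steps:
H(l) = 6*l
N = -25 (N = 5 - 30 = -25)
N*y(-8, 8) = -25*(-8) = 200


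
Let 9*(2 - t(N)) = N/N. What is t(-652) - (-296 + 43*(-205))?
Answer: 82016/9 ≈ 9112.9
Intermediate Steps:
t(N) = 17/9 (t(N) = 2 - N/(9*N) = 2 - 1/9*1 = 2 - 1/9 = 17/9)
t(-652) - (-296 + 43*(-205)) = 17/9 - (-296 + 43*(-205)) = 17/9 - (-296 - 8815) = 17/9 - 1*(-9111) = 17/9 + 9111 = 82016/9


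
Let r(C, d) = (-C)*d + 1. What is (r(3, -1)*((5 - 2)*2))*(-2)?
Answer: -48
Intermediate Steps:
r(C, d) = 1 - C*d (r(C, d) = -C*d + 1 = 1 - C*d)
(r(3, -1)*((5 - 2)*2))*(-2) = ((1 - 1*3*(-1))*((5 - 2)*2))*(-2) = ((1 + 3)*(3*2))*(-2) = (4*6)*(-2) = 24*(-2) = -48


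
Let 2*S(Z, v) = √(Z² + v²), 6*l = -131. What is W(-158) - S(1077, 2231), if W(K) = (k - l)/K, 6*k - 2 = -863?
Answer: 365/474 - √6137290/2 ≈ -1237.9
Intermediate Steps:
l = -131/6 (l = (⅙)*(-131) = -131/6 ≈ -21.833)
k = -287/2 (k = ⅓ + (⅙)*(-863) = ⅓ - 863/6 = -287/2 ≈ -143.50)
S(Z, v) = √(Z² + v²)/2
W(K) = -365/(3*K) (W(K) = (-287/2 - 1*(-131/6))/K = (-287/2 + 131/6)/K = -365/(3*K))
W(-158) - S(1077, 2231) = -365/3/(-158) - √(1077² + 2231²)/2 = -365/3*(-1/158) - √(1159929 + 4977361)/2 = 365/474 - √6137290/2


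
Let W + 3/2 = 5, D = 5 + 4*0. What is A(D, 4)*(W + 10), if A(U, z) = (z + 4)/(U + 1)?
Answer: 18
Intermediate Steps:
D = 5 (D = 5 + 0 = 5)
A(U, z) = (4 + z)/(1 + U)
W = 7/2 (W = -3/2 + 5 = 7/2 ≈ 3.5000)
A(D, 4)*(W + 10) = ((4 + 4)/(1 + 5))*(7/2 + 10) = (8/6)*(27/2) = ((⅙)*8)*(27/2) = (4/3)*(27/2) = 18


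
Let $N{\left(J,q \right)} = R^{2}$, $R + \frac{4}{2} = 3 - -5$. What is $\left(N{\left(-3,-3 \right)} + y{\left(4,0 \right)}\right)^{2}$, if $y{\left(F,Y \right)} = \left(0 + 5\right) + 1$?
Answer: $1764$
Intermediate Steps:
$R = 6$ ($R = -2 + \left(3 - -5\right) = -2 + \left(3 + 5\right) = -2 + 8 = 6$)
$y{\left(F,Y \right)} = 6$ ($y{\left(F,Y \right)} = 5 + 1 = 6$)
$N{\left(J,q \right)} = 36$ ($N{\left(J,q \right)} = 6^{2} = 36$)
$\left(N{\left(-3,-3 \right)} + y{\left(4,0 \right)}\right)^{2} = \left(36 + 6\right)^{2} = 42^{2} = 1764$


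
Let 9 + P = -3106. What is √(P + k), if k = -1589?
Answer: 28*I*√6 ≈ 68.586*I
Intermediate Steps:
P = -3115 (P = -9 - 3106 = -3115)
√(P + k) = √(-3115 - 1589) = √(-4704) = 28*I*√6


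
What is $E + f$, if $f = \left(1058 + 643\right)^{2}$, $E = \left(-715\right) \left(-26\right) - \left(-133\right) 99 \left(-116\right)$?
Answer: $1384619$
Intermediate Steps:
$E = -1508782$ ($E = 18590 - \left(-13167\right) \left(-116\right) = 18590 - 1527372 = -1508782$)
$f = 2893401$ ($f = 1701^{2} = 2893401$)
$E + f = -1508782 + 2893401 = 1384619$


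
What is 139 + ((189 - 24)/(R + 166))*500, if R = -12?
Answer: 4723/7 ≈ 674.71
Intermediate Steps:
139 + ((189 - 24)/(R + 166))*500 = 139 + ((189 - 24)/(-12 + 166))*500 = 139 + (165/154)*500 = 139 + (165*(1/154))*500 = 139 + (15/14)*500 = 139 + 3750/7 = 4723/7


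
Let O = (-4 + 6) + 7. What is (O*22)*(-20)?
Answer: -3960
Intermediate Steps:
O = 9 (O = 2 + 7 = 9)
(O*22)*(-20) = (9*22)*(-20) = 198*(-20) = -3960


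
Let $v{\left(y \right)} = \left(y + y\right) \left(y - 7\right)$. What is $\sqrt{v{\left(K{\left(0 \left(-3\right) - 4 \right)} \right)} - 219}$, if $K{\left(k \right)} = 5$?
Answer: $i \sqrt{239} \approx 15.46 i$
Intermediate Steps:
$v{\left(y \right)} = 2 y \left(-7 + y\right)$
$\sqrt{v{\left(K{\left(0 \left(-3\right) - 4 \right)} \right)} - 219} = \sqrt{2 \cdot 5 \left(-7 + 5\right) - 219} = \sqrt{2 \cdot 5 \left(-2\right) - 219} = \sqrt{-20 - 219} = \sqrt{-239} = i \sqrt{239}$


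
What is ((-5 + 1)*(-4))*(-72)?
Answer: -1152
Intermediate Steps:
((-5 + 1)*(-4))*(-72) = -4*(-4)*(-72) = 16*(-72) = -1152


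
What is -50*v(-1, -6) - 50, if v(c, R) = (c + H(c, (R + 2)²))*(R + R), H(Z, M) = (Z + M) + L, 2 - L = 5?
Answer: 6550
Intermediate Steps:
L = -3 (L = 2 - 1*5 = 2 - 5 = -3)
H(Z, M) = -3 + M + Z (H(Z, M) = (Z + M) - 3 = (M + Z) - 3 = -3 + M + Z)
v(c, R) = 2*R*(-3 + (2 + R)² + 2*c) (v(c, R) = (c + (-3 + (R + 2)² + c))*(R + R) = (c + (-3 + (2 + R)² + c))*(2*R) = (c + (-3 + c + (2 + R)²))*(2*R) = (-3 + (2 + R)² + 2*c)*(2*R) = 2*R*(-3 + (2 + R)² + 2*c))
-50*v(-1, -6) - 50 = -100*(-6)*(-3 + (2 - 6)² + 2*(-1)) - 50 = -100*(-6)*(-3 + (-4)² - 2) - 50 = -100*(-6)*(-3 + 16 - 2) - 50 = -100*(-6)*11 - 50 = -50*(-132) - 50 = 6600 - 50 = 6550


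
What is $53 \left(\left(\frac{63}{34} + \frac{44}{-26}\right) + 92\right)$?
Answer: $\frac{2158955}{442} \approx 4884.5$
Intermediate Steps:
$53 \left(\left(\frac{63}{34} + \frac{44}{-26}\right) + 92\right) = 53 \left(\left(63 \cdot \frac{1}{34} + 44 \left(- \frac{1}{26}\right)\right) + 92\right) = 53 \left(\left(\frac{63}{34} - \frac{22}{13}\right) + 92\right) = 53 \left(\frac{71}{442} + 92\right) = 53 \cdot \frac{40735}{442} = \frac{2158955}{442}$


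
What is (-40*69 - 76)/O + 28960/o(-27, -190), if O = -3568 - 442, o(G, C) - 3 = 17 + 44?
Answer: 1817361/4010 ≈ 453.21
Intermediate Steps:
o(G, C) = 64 (o(G, C) = 3 + (17 + 44) = 3 + 61 = 64)
O = -4010
(-40*69 - 76)/O + 28960/o(-27, -190) = (-40*69 - 76)/(-4010) + 28960/64 = (-2760 - 76)*(-1/4010) + 28960*(1/64) = -2836*(-1/4010) + 905/2 = 1418/2005 + 905/2 = 1817361/4010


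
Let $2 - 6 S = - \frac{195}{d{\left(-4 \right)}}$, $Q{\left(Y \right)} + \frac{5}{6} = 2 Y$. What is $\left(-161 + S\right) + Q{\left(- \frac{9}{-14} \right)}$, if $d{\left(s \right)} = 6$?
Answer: $- \frac{13003}{84} \approx -154.8$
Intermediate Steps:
$Q{\left(Y \right)} = - \frac{5}{6} + 2 Y$
$S = \frac{23}{4}$ ($S = \frac{1}{3} - \frac{\left(-195\right) \frac{1}{6}}{6} = \frac{1}{3} - - \frac{65}{12} = \frac{1}{3} + \frac{65}{12} = \frac{23}{4} \approx 5.75$)
$\left(-161 + S\right) + Q{\left(- \frac{9}{-14} \right)} = \left(-161 + \frac{23}{4}\right) - \left(\frac{5}{6} - 2 \left(- \frac{9}{-14}\right)\right) = - \frac{621}{4} - \left(\frac{5}{6} - 2 \left(\left(-9\right) \left(- \frac{1}{14}\right)\right)\right) = - \frac{621}{4} + \left(- \frac{5}{6} + 2 \cdot \frac{9}{14}\right) = - \frac{621}{4} + \left(- \frac{5}{6} + \frac{9}{7}\right) = - \frac{621}{4} + \frac{19}{42} = - \frac{13003}{84}$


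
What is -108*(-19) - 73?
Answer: 1979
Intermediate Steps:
-108*(-19) - 73 = 2052 - 73 = 1979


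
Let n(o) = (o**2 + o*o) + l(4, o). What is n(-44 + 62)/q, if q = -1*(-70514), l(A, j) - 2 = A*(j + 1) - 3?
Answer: 723/70514 ≈ 0.010253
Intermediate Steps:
l(A, j) = -1 + A*(1 + j) (l(A, j) = 2 + (A*(j + 1) - 3) = 2 + (A*(1 + j) - 3) = 2 + (-3 + A*(1 + j)) = -1 + A*(1 + j))
n(o) = 3 + 2*o**2 + 4*o (n(o) = (o**2 + o*o) + (-1 + 4 + 4*o) = (o**2 + o**2) + (3 + 4*o) = 2*o**2 + (3 + 4*o) = 3 + 2*o**2 + 4*o)
q = 70514
n(-44 + 62)/q = (3 + 2*(-44 + 62)**2 + 4*(-44 + 62))/70514 = (3 + 2*18**2 + 4*18)*(1/70514) = (3 + 2*324 + 72)*(1/70514) = (3 + 648 + 72)*(1/70514) = 723*(1/70514) = 723/70514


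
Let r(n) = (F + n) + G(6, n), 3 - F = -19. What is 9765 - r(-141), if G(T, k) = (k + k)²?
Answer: -69640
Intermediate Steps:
F = 22 (F = 3 - 1*(-19) = 3 + 19 = 22)
G(T, k) = 4*k² (G(T, k) = (2*k)² = 4*k²)
r(n) = 22 + n + 4*n² (r(n) = (22 + n) + 4*n² = 22 + n + 4*n²)
9765 - r(-141) = 9765 - (22 - 141 + 4*(-141)²) = 9765 - (22 - 141 + 4*19881) = 9765 - (22 - 141 + 79524) = 9765 - 1*79405 = 9765 - 79405 = -69640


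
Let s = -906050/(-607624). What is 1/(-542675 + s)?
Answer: -303812/164870724075 ≈ -1.8427e-6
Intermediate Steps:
s = 453025/303812 (s = -906050*(-1/607624) = 453025/303812 ≈ 1.4911)
1/(-542675 + s) = 1/(-542675 + 453025/303812) = 1/(-164870724075/303812) = -303812/164870724075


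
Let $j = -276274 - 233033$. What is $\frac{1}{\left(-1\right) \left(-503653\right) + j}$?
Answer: $- \frac{1}{5654} \approx -0.00017687$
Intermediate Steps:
$j = -509307$
$\frac{1}{\left(-1\right) \left(-503653\right) + j} = \frac{1}{\left(-1\right) \left(-503653\right) - 509307} = \frac{1}{503653 - 509307} = \frac{1}{-5654} = - \frac{1}{5654}$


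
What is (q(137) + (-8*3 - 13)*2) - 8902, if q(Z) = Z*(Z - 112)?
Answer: -5551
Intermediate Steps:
q(Z) = Z*(-112 + Z)
(q(137) + (-8*3 - 13)*2) - 8902 = (137*(-112 + 137) + (-8*3 - 13)*2) - 8902 = (137*25 + (-24 - 13)*2) - 8902 = (3425 - 37*2) - 8902 = (3425 - 74) - 8902 = 3351 - 8902 = -5551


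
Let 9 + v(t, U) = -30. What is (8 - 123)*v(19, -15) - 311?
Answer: 4174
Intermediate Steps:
v(t, U) = -39 (v(t, U) = -9 - 30 = -39)
(8 - 123)*v(19, -15) - 311 = (8 - 123)*(-39) - 311 = -115*(-39) - 311 = 4485 - 311 = 4174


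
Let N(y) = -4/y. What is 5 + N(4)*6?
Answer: -1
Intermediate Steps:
5 + N(4)*6 = 5 - 4/4*6 = 5 - 4*1/4*6 = 5 - 1*6 = 5 - 6 = -1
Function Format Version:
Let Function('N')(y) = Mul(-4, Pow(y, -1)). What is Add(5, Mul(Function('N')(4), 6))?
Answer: -1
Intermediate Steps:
Add(5, Mul(Function('N')(4), 6)) = Add(5, Mul(Mul(-4, Pow(4, -1)), 6)) = Add(5, Mul(Mul(-4, Rational(1, 4)), 6)) = Add(5, Mul(-1, 6)) = Add(5, -6) = -1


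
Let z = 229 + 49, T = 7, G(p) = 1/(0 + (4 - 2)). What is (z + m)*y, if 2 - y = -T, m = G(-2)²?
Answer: 10017/4 ≈ 2504.3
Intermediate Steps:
G(p) = ½ (G(p) = 1/(0 + 2) = 1/2 = ½)
m = ¼ (m = (½)² = ¼ ≈ 0.25000)
y = 9 (y = 2 - (-1)*7 = 2 - 1*(-7) = 2 + 7 = 9)
z = 278
(z + m)*y = (278 + ¼)*9 = (1113/4)*9 = 10017/4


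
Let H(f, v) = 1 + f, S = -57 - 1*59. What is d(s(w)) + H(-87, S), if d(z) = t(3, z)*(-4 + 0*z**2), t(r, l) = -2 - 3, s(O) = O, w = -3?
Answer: -66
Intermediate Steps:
S = -116 (S = -57 - 59 = -116)
t(r, l) = -5
d(z) = 20 (d(z) = -5*(-4 + 0*z**2) = -5*(-4 + 0) = -5*(-4) = 20)
d(s(w)) + H(-87, S) = 20 + (1 - 87) = 20 - 86 = -66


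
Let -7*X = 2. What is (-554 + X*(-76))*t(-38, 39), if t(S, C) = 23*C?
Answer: -3342222/7 ≈ -4.7746e+5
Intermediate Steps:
X = -2/7 (X = -⅐*2 = -2/7 ≈ -0.28571)
(-554 + X*(-76))*t(-38, 39) = (-554 - 2/7*(-76))*(23*39) = (-554 + 152/7)*897 = -3726/7*897 = -3342222/7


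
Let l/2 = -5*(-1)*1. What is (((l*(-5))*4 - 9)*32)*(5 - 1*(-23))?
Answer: -187264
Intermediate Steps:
l = 10 (l = 2*(-5*(-1)*1) = 2*(5*1) = 2*5 = 10)
(((l*(-5))*4 - 9)*32)*(5 - 1*(-23)) = (((10*(-5))*4 - 9)*32)*(5 - 1*(-23)) = ((-50*4 - 9)*32)*(5 + 23) = ((-200 - 9)*32)*28 = -209*32*28 = -6688*28 = -187264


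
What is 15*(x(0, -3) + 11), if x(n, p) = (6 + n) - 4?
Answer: 195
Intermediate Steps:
x(n, p) = 2 + n
15*(x(0, -3) + 11) = 15*((2 + 0) + 11) = 15*(2 + 11) = 15*13 = 195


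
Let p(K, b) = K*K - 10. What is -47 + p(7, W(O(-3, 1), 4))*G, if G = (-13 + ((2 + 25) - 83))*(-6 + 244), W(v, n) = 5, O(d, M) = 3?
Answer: -640505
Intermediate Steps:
p(K, b) = -10 + K² (p(K, b) = K² - 10 = -10 + K²)
G = -16422 (G = (-13 + (27 - 83))*238 = (-13 - 56)*238 = -69*238 = -16422)
-47 + p(7, W(O(-3, 1), 4))*G = -47 + (-10 + 7²)*(-16422) = -47 + (-10 + 49)*(-16422) = -47 + 39*(-16422) = -47 - 640458 = -640505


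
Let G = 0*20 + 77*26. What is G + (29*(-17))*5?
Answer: -463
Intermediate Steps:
G = 2002 (G = 0 + 2002 = 2002)
G + (29*(-17))*5 = 2002 + (29*(-17))*5 = 2002 - 493*5 = 2002 - 2465 = -463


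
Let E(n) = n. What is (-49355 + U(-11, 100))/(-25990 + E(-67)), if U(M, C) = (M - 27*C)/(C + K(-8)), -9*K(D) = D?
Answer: 44838739/23659756 ≈ 1.8951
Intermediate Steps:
K(D) = -D/9
U(M, C) = (M - 27*C)/(8/9 + C) (U(M, C) = (M - 27*C)/(C - 1/9*(-8)) = (M - 27*C)/(C + 8/9) = (M - 27*C)/(8/9 + C))
(-49355 + U(-11, 100))/(-25990 + E(-67)) = (-49355 + 9*(-11 - 27*100)/(8 + 9*100))/(-25990 - 67) = (-49355 + 9*(-11 - 2700)/(8 + 900))/(-26057) = (-49355 + 9*(-2711)/908)*(-1/26057) = (-49355 + 9*(1/908)*(-2711))*(-1/26057) = (-49355 - 24399/908)*(-1/26057) = -44838739/908*(-1/26057) = 44838739/23659756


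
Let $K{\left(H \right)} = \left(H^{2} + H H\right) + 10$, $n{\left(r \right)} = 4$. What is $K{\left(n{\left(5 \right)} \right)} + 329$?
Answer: $371$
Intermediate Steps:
$K{\left(H \right)} = 10 + 2 H^{2}$ ($K{\left(H \right)} = \left(H^{2} + H^{2}\right) + 10 = 2 H^{2} + 10 = 10 + 2 H^{2}$)
$K{\left(n{\left(5 \right)} \right)} + 329 = \left(10 + 2 \cdot 4^{2}\right) + 329 = \left(10 + 2 \cdot 16\right) + 329 = \left(10 + 32\right) + 329 = 42 + 329 = 371$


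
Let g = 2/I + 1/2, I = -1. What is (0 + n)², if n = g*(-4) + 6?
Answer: 144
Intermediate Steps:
g = -3/2 (g = 2/(-1) + 1/2 = 2*(-1) + 1*(½) = -2 + ½ = -3/2 ≈ -1.5000)
n = 12 (n = -3/2*(-4) + 6 = 6 + 6 = 12)
(0 + n)² = (0 + 12)² = 12² = 144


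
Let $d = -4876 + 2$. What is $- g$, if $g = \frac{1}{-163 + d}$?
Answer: $\frac{1}{5037} \approx 0.00019853$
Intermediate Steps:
$d = -4874$
$g = - \frac{1}{5037}$ ($g = \frac{1}{-163 - 4874} = \frac{1}{-5037} = - \frac{1}{5037} \approx -0.00019853$)
$- g = \left(-1\right) \left(- \frac{1}{5037}\right) = \frac{1}{5037}$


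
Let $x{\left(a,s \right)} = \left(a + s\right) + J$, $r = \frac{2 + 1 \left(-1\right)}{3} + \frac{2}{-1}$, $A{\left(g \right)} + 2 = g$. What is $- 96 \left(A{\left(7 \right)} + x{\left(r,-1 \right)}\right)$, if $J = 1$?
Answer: $-320$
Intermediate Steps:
$A{\left(g \right)} = -2 + g$
$r = - \frac{5}{3}$ ($r = \left(2 - 1\right) \frac{1}{3} + 2 \left(-1\right) = 1 \cdot \frac{1}{3} - 2 = \frac{1}{3} - 2 = - \frac{5}{3} \approx -1.6667$)
$x{\left(a,s \right)} = 1 + a + s$ ($x{\left(a,s \right)} = \left(a + s\right) + 1 = 1 + a + s$)
$- 96 \left(A{\left(7 \right)} + x{\left(r,-1 \right)}\right) = - 96 \left(\left(-2 + 7\right) - \frac{5}{3}\right) = - 96 \left(5 - \frac{5}{3}\right) = \left(-96\right) \frac{10}{3} = -320$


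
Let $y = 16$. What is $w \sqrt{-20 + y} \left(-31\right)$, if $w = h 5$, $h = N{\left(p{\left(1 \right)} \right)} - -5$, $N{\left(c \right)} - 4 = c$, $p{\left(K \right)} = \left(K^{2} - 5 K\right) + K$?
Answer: $- 1860 i \approx - 1860.0 i$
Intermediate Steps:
$p{\left(K \right)} = K^{2} - 4 K$
$N{\left(c \right)} = 4 + c$
$h = 6$ ($h = \left(4 + 1 \left(-4 + 1\right)\right) - -5 = \left(4 + 1 \left(-3\right)\right) + 5 = \left(4 - 3\right) + 5 = 1 + 5 = 6$)
$w = 30$ ($w = 6 \cdot 5 = 30$)
$w \sqrt{-20 + y} \left(-31\right) = 30 \sqrt{-20 + 16} \left(-31\right) = 30 \sqrt{-4} \left(-31\right) = 30 \cdot 2 i \left(-31\right) = 60 i \left(-31\right) = - 1860 i$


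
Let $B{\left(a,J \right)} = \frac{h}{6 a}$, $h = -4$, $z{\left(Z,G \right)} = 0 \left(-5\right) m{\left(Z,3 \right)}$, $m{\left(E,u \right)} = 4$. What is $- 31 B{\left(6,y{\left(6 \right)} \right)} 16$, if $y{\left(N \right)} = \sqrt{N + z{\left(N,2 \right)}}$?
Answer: $\frac{496}{9} \approx 55.111$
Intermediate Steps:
$z{\left(Z,G \right)} = 0$ ($z{\left(Z,G \right)} = 0 \left(-5\right) 4 = 0 \cdot 4 = 0$)
$y{\left(N \right)} = \sqrt{N}$ ($y{\left(N \right)} = \sqrt{N + 0} = \sqrt{N}$)
$B{\left(a,J \right)} = - \frac{2}{3 a}$ ($B{\left(a,J \right)} = - \frac{4}{6 a} = - 4 \frac{1}{6 a} = - \frac{2}{3 a}$)
$- 31 B{\left(6,y{\left(6 \right)} \right)} 16 = - 31 \left(- \frac{2}{3 \cdot 6}\right) 16 = - 31 \left(\left(- \frac{2}{3}\right) \frac{1}{6}\right) 16 = \left(-31\right) \left(- \frac{1}{9}\right) 16 = \frac{31}{9} \cdot 16 = \frac{496}{9}$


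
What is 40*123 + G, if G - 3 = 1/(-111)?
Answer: 546452/111 ≈ 4923.0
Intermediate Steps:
G = 332/111 (G = 3 + 1/(-111) = 3 - 1/111 = 332/111 ≈ 2.9910)
40*123 + G = 40*123 + 332/111 = 4920 + 332/111 = 546452/111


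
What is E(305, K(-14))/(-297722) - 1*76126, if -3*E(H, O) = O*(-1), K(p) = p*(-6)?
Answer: -11332192500/148861 ≈ -76126.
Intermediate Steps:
K(p) = -6*p
E(H, O) = O/3 (E(H, O) = -O*(-1)/3 = -(-1)*O/3 = O/3)
E(305, K(-14))/(-297722) - 1*76126 = ((-6*(-14))/3)/(-297722) - 1*76126 = ((⅓)*84)*(-1/297722) - 76126 = 28*(-1/297722) - 76126 = -14/148861 - 76126 = -11332192500/148861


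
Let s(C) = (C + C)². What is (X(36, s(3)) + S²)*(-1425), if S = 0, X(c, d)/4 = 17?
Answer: -96900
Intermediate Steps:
s(C) = 4*C² (s(C) = (2*C)² = 4*C²)
X(c, d) = 68 (X(c, d) = 4*17 = 68)
(X(36, s(3)) + S²)*(-1425) = (68 + 0²)*(-1425) = (68 + 0)*(-1425) = 68*(-1425) = -96900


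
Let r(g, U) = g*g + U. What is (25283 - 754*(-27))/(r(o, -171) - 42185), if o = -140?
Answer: -45641/22756 ≈ -2.0057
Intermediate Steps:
r(g, U) = U + g² (r(g, U) = g² + U = U + g²)
(25283 - 754*(-27))/(r(o, -171) - 42185) = (25283 - 754*(-27))/((-171 + (-140)²) - 42185) = (25283 + 20358)/((-171 + 19600) - 42185) = 45641/(19429 - 42185) = 45641/(-22756) = 45641*(-1/22756) = -45641/22756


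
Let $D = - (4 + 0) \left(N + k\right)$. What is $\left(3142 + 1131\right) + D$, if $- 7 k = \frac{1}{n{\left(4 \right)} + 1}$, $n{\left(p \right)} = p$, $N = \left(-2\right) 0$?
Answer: $\frac{149559}{35} \approx 4273.1$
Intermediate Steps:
$N = 0$
$k = - \frac{1}{35}$ ($k = - \frac{1}{7 \left(4 + 1\right)} = - \frac{1}{7 \cdot 5} = \left(- \frac{1}{7}\right) \frac{1}{5} = - \frac{1}{35} \approx -0.028571$)
$D = \frac{4}{35}$ ($D = - (4 + 0) \left(0 - \frac{1}{35}\right) = \left(-1\right) 4 \left(- \frac{1}{35}\right) = \left(-4\right) \left(- \frac{1}{35}\right) = \frac{4}{35} \approx 0.11429$)
$\left(3142 + 1131\right) + D = \left(3142 + 1131\right) + \frac{4}{35} = 4273 + \frac{4}{35} = \frac{149559}{35}$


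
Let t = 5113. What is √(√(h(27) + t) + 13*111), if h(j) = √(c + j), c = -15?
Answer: √(1443 + √(5113 + 2*√3)) ≈ 38.917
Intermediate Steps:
h(j) = √(-15 + j)
√(√(h(27) + t) + 13*111) = √(√(√(-15 + 27) + 5113) + 13*111) = √(√(√12 + 5113) + 1443) = √(√(2*√3 + 5113) + 1443) = √(√(5113 + 2*√3) + 1443) = √(1443 + √(5113 + 2*√3))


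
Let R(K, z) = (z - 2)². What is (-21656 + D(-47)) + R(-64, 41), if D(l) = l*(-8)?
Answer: -19759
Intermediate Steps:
D(l) = -8*l
R(K, z) = (-2 + z)²
(-21656 + D(-47)) + R(-64, 41) = (-21656 - 8*(-47)) + (-2 + 41)² = (-21656 + 376) + 39² = -21280 + 1521 = -19759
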